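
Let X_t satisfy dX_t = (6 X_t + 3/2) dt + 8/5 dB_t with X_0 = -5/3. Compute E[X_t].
E[X_t] = -17*exp(6*t)/12 - 1/4

Taking expectations and using E[dB_t] = 0, the mean m(t) = E[X_t] satisfies the ODE m'(t) = a m(t) + b with m(0) = x_0. With a = 6, b = 3/2, x_0 = -5/3, the solution is
  m(t) = x_0 * exp(a t) + (b/a) * (exp(a t) - 1)
       = (-5/3) * exp(6 t) + ((3/2)/6) * (exp(6 t) - 1)
       = -17*exp(6*t)/12 - 1/4.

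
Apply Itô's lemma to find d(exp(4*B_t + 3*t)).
d(exp(4*B_t + 3*t)) = (11*exp(4*B_t + 3*t)) dt + (4*exp(4*B_t + 3*t)) dB_t

Itô's formula for f(t, x): d f(t, B_t) = (f_t + (1/2) f_xx) dt + f_x dB_t. Compute partials of f(t, x) = exp(3*t + 4*x):
  f_t(t,x)  = 3*exp(3*t + 4*x)
  f_x(t,x)  = 4*exp(3*t + 4*x)
  f_xx(t,x) = 16*exp(3*t + 4*x)
Assemble drift = f_t + (1/2) f_xx = 11*exp(3*t + 4*x) and diffusion = f_x = 4*exp(3*t + 4*x). Substituting x = B_t:
  d(exp(4*B_t + 3*t)) = (11*exp(4*B_t + 3*t)) dt + (4*exp(4*B_t + 3*t)) dB_t.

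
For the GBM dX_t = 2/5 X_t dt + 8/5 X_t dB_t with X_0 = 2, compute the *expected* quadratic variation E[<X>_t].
E[<X>_t] = 64*exp(84*t/25)/21 - 64/21

<X>_t = int_0^t ((8/5) * X_s)^2 ds. Taking expectation inside the integral: E[<X>_t] = (8/5)^2 * int_0^t E[X_s^2] ds. For GBM, E[X_s^2] = x_0^2 * exp((2 mu + sigma^2) s). Integrating:
  E[<X>_t] = (8/5)^2 * 2^2 * (exp((2*(2/5) + (8/5)^2) t) - 1) / (2*(2/5) + (8/5)^2)
           = (8/5)^2 * 2^2 * (exp((84/25) t) - 1) / (84/25) = 64*exp(84*t/25)/21 - 64/21.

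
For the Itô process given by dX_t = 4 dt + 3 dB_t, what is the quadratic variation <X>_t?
<X>_t = 9*t

For an Itô process dX_t = a(t) dt + b(t) dB_t, the quadratic variation is <X>_t = int_0^t b(s)^2 ds (the drift term does not contribute). Here b(s) = 3, so
  b(s)^2 = 9.
Integrating from 0 to t:
  <X>_t = int_0^t (9) ds = 9*t.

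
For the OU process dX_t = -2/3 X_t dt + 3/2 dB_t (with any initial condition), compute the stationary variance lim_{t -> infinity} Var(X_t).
lim Var(X_t) = 27/16

The OU SDE dX = -theta X dt + sigma dB admits the integrating factor exp(theta t): d(exp(theta t) X_t) = sigma exp(theta t) dB_t. Integrating from 0 to t gives X_t = x_0 * exp(-theta t) + sigma * int_0^t exp(-theta (t-s)) dB_s for any initial x_0. The Itô integral has variance (by the Itô isometry) sigma^2 * int_0^t exp(-2 theta (t - s)) ds = sigma^2 * (1 - exp(-2 theta t)) / (2 theta), independent of x_0.
With theta = 2/3, sigma = 3/2:
  Var(X_t) = (3/2)^2 * (1 - exp(-2*2/3 t)) / (2 * 2/3) = 27/16 - 27*exp(-4*t/3)/16.
As t -> infinity, exp(-2*2/3 t) -> 0, so the stationary variance is sigma^2 / (2 theta) = 27/16.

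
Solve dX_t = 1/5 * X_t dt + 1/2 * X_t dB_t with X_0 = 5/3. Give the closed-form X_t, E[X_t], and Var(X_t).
X_t = 5/3 * exp((3/40) t + (1/2) B_t); E[X_t] = 5*exp(t/5)/3; Var(X_t) = 25*(exp(t/4) - 1)*exp(2*t/5)/9

For GBM dX = mu X dt + sigma X dB with X_0 = x_0, apply Itô to Y = log X: dY = (mu - sigma^2/2) dt + sigma dB, so Y_t = log(x_0) + (mu - sigma^2/2) t + sigma B_t and hence X_t = x_0 * exp((mu - sigma^2/2) t + sigma B_t).
With mu = 1/5, sigma = 1/2, x_0 = 5/3, this gives:
  X_t = 5/3 * exp((3/40) * t + (1/2) * B_t).
Since sigma*B_t ~ Normal(0, sigma^2 t), E[exp(sigma*B_t)] = exp(sigma^2 t / 2); so E[X_t] = x_0 * exp((mu - sigma^2/2) t) * exp(sigma^2 t / 2) = x_0 * exp(mu t) = 5*exp(t/5)/3.
Var(X_t) = E[X_t^2] - (E[X_t])^2 = x_0^2 * exp(2 mu t) * (exp(sigma^2 t) - 1) = 25*(exp(t/4) - 1)*exp(2*t/5)/9.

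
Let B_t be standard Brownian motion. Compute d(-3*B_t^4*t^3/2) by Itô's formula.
d(-3*B_t^4*t^3/2) = (9*B_t^2*t^2*(-B_t^2 - 2*t)/2) dt + (-6*B_t^3*t^3) dB_t

Itô's formula for f(t, x): d f(t, B_t) = (f_t + (1/2) f_xx) dt + f_x dB_t. Compute partials of f(t, x) = -3*t^3*x^4/2:
  f_t(t,x)  = -9*t^2*x^4/2
  f_x(t,x)  = -6*t^3*x^3
  f_xx(t,x) = -18*t^3*x^2
Assemble drift = f_t + (1/2) f_xx = 9*t^2*x^2*(-2*t - x^2)/2 and diffusion = f_x = -6*t^3*x^3. Substituting x = B_t:
  d(-3*B_t^4*t^3/2) = (9*B_t^2*t^2*(-B_t^2 - 2*t)/2) dt + (-6*B_t^3*t^3) dB_t.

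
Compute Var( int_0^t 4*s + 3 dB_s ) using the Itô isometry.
Var = t*(16*t^2 + 36*t + 27)/3

The Itô integral of a deterministic integrand f(s) has mean 0 because each increment f(s) * (B_{s+ds} - B_s) has mean 0. By the Itô isometry:
  Var( int_0^t f(s) dB_s ) = E[ (int_0^t f(s) dB_s)^2 ] = int_0^t f(s)^2 ds.
Here f(s) = 4*s + 3, so f(s)^2 = (4*s + 3)^2. Integrate:
  int_0^t ((4*s + 3)^2) ds = t*(16*t^2 + 36*t + 27)/3.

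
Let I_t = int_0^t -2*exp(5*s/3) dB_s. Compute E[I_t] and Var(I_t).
E[I_t] = 0; Var(I_t) = 6*exp(10*t/3)/5 - 6/5

The Itô integral of a deterministic integrand f(s) has mean 0 because each increment f(s) * (B_{s+ds} - B_s) has mean 0. By the Itô isometry:
  Var( int_0^t f(s) dB_s ) = E[ (int_0^t f(s) dB_s)^2 ] = int_0^t f(s)^2 ds.
Here f(s) = -2*exp(5*s/3), so f(s)^2 = 4*exp(10*s/3). Integrate:
  int_0^t (4*exp(10*s/3)) ds = 6*exp(10*t/3)/5 - 6/5.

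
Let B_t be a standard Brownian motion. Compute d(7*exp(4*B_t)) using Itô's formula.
d(7*exp(4*B_t)) = (56*exp(4*B_t)) dt + (28*exp(4*B_t)) dB_t

Itô's formula for f(B_t) gives d f(B_t) = f'(B_t) dB_t + (1/2) f''(B_t) dt. Compute derivatives of f(x) = 7*exp(4*x):
  f'(x)  = 28*exp(4*x)
  f''(x) = 112*exp(4*x)
Substitute x = B_t and multiply the f'' term by 1/2:
  drift     = (1/2) * (112*exp(4*x)) evaluated at B_t = 56*exp(4*B_t)
  diffusion = (28*exp(4*x)) evaluated at B_t = 28*exp(4*B_t)
Therefore d(7*exp(4*B_t)) = (56*exp(4*B_t)) dt + (28*exp(4*B_t)) dB_t.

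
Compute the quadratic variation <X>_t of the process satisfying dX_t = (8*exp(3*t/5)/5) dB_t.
<X>_t = 32*exp(6*t/5)/15 - 32/15

For an Itô process dX_t = a(t) dt + b(t) dB_t, the quadratic variation is <X>_t = int_0^t b(s)^2 ds (the drift term does not contribute). Here b(s) = 8*exp(3*s/5)/5, so
  b(s)^2 = 64*exp(6*s/5)/25.
Integrating from 0 to t:
  <X>_t = int_0^t (64*exp(6*s/5)/25) ds = 32*exp(6*t/5)/15 - 32/15.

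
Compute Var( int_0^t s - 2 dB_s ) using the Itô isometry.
Var = t*(t^2 - 6*t + 12)/3

The Itô integral of a deterministic integrand f(s) has mean 0 because each increment f(s) * (B_{s+ds} - B_s) has mean 0. By the Itô isometry:
  Var( int_0^t f(s) dB_s ) = E[ (int_0^t f(s) dB_s)^2 ] = int_0^t f(s)^2 ds.
Here f(s) = s - 2, so f(s)^2 = (s - 2)^2. Integrate:
  int_0^t ((s - 2)^2) ds = t*(t^2 - 6*t + 12)/3.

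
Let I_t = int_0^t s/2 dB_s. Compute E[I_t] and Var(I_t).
E[I_t] = 0; Var(I_t) = t^3/12

The Itô integral of a deterministic integrand f(s) has mean 0 because each increment f(s) * (B_{s+ds} - B_s) has mean 0. By the Itô isometry:
  Var( int_0^t f(s) dB_s ) = E[ (int_0^t f(s) dB_s)^2 ] = int_0^t f(s)^2 ds.
Here f(s) = s/2, so f(s)^2 = s^2/4. Integrate:
  int_0^t (s^2/4) ds = t^3/12.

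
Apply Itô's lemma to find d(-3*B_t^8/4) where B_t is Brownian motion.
d(-3*B_t^8/4) = (-21*B_t^6) dt + (-6*B_t^7) dB_t

Itô's formula for f(B_t) gives d f(B_t) = f'(B_t) dB_t + (1/2) f''(B_t) dt. Compute derivatives of f(x) = -3*x^8/4:
  f'(x)  = -6*x^7
  f''(x) = -42*x^6
Substitute x = B_t and multiply the f'' term by 1/2:
  drift     = (1/2) * (-42*x^6) evaluated at B_t = -21*B_t^6
  diffusion = (-6*x^7) evaluated at B_t = -6*B_t^7
Therefore d(-3*B_t^8/4) = (-21*B_t^6) dt + (-6*B_t^7) dB_t.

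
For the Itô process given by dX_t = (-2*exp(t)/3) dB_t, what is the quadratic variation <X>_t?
<X>_t = 2*exp(2*t)/9 - 2/9

For an Itô process dX_t = a(t) dt + b(t) dB_t, the quadratic variation is <X>_t = int_0^t b(s)^2 ds (the drift term does not contribute). Here b(s) = -2*exp(s)/3, so
  b(s)^2 = 4*exp(2*s)/9.
Integrating from 0 to t:
  <X>_t = int_0^t (4*exp(2*s)/9) ds = 2*exp(2*t)/9 - 2/9.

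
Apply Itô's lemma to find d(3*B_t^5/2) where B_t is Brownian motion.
d(3*B_t^5/2) = (15*B_t^3) dt + (15*B_t^4/2) dB_t

Itô's formula for f(B_t) gives d f(B_t) = f'(B_t) dB_t + (1/2) f''(B_t) dt. Compute derivatives of f(x) = 3*x^5/2:
  f'(x)  = 15*x^4/2
  f''(x) = 30*x^3
Substitute x = B_t and multiply the f'' term by 1/2:
  drift     = (1/2) * (30*x^3) evaluated at B_t = 15*B_t^3
  diffusion = (15*x^4/2) evaluated at B_t = 15*B_t^4/2
Therefore d(3*B_t^5/2) = (15*B_t^3) dt + (15*B_t^4/2) dB_t.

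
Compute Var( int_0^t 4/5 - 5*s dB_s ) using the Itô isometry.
Var = t*(625*t^2 - 300*t + 48)/75

The Itô integral of a deterministic integrand f(s) has mean 0 because each increment f(s) * (B_{s+ds} - B_s) has mean 0. By the Itô isometry:
  Var( int_0^t f(s) dB_s ) = E[ (int_0^t f(s) dB_s)^2 ] = int_0^t f(s)^2 ds.
Here f(s) = 4/5 - 5*s, so f(s)^2 = (25*s - 4)^2/25. Integrate:
  int_0^t ((25*s - 4)^2/25) ds = t*(625*t^2 - 300*t + 48)/75.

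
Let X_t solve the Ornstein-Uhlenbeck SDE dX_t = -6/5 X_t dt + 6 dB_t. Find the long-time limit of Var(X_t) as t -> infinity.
lim Var(X_t) = 15

The OU SDE dX = -theta X dt + sigma dB admits the integrating factor exp(theta t): d(exp(theta t) X_t) = sigma exp(theta t) dB_t. Integrating from 0 to t gives X_t = x_0 * exp(-theta t) + sigma * int_0^t exp(-theta (t-s)) dB_s for any initial x_0. The Itô integral has variance (by the Itô isometry) sigma^2 * int_0^t exp(-2 theta (t - s)) ds = sigma^2 * (1 - exp(-2 theta t)) / (2 theta), independent of x_0.
With theta = 6/5, sigma = 6:
  Var(X_t) = (6)^2 * (1 - exp(-2*6/5 t)) / (2 * 6/5) = 15 - 15*exp(-12*t/5).
As t -> infinity, exp(-2*6/5 t) -> 0, so the stationary variance is sigma^2 / (2 theta) = 15.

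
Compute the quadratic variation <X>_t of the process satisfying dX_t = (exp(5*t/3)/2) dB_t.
<X>_t = 3*exp(10*t/3)/40 - 3/40

For an Itô process dX_t = a(t) dt + b(t) dB_t, the quadratic variation is <X>_t = int_0^t b(s)^2 ds (the drift term does not contribute). Here b(s) = exp(5*s/3)/2, so
  b(s)^2 = exp(10*s/3)/4.
Integrating from 0 to t:
  <X>_t = int_0^t (exp(10*s/3)/4) ds = 3*exp(10*t/3)/40 - 3/40.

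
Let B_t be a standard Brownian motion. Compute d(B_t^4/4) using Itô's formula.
d(B_t^4/4) = (3*B_t^2/2) dt + (B_t^3) dB_t

Itô's formula for f(B_t) gives d f(B_t) = f'(B_t) dB_t + (1/2) f''(B_t) dt. Compute derivatives of f(x) = x^4/4:
  f'(x)  = x^3
  f''(x) = 3*x^2
Substitute x = B_t and multiply the f'' term by 1/2:
  drift     = (1/2) * (3*x^2) evaluated at B_t = 3*B_t^2/2
  diffusion = (x^3) evaluated at B_t = B_t^3
Therefore d(B_t^4/4) = (3*B_t^2/2) dt + (B_t^3) dB_t.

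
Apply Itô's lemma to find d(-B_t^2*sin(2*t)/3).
d(-B_t^2*sin(2*t)/3) = (-2*B_t^2*cos(2*t)/3 - sin(2*t)/3) dt + (-2*B_t*sin(2*t)/3) dB_t

Itô's formula for f(t, x): d f(t, B_t) = (f_t + (1/2) f_xx) dt + f_x dB_t. Compute partials of f(t, x) = -x^2*sin(2*t)/3:
  f_t(t,x)  = -2*x^2*cos(2*t)/3
  f_x(t,x)  = -2*x*sin(2*t)/3
  f_xx(t,x) = -2*sin(2*t)/3
Assemble drift = f_t + (1/2) f_xx = -2*x^2*cos(2*t)/3 - sin(2*t)/3 and diffusion = f_x = -2*x*sin(2*t)/3. Substituting x = B_t:
  d(-B_t^2*sin(2*t)/3) = (-2*B_t^2*cos(2*t)/3 - sin(2*t)/3) dt + (-2*B_t*sin(2*t)/3) dB_t.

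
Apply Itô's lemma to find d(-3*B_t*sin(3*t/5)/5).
d(-3*B_t*sin(3*t/5)/5) = (-9*B_t*cos(3*t/5)/25) dt + (-3*sin(3*t/5)/5) dB_t

Itô's formula for f(t, x): d f(t, B_t) = (f_t + (1/2) f_xx) dt + f_x dB_t. Compute partials of f(t, x) = -3*x*sin(3*t/5)/5:
  f_t(t,x)  = -9*x*cos(3*t/5)/25
  f_x(t,x)  = -3*sin(3*t/5)/5
  f_xx(t,x) = 0
Assemble drift = f_t + (1/2) f_xx = -9*x*cos(3*t/5)/25 and diffusion = f_x = -3*sin(3*t/5)/5. Substituting x = B_t:
  d(-3*B_t*sin(3*t/5)/5) = (-9*B_t*cos(3*t/5)/25) dt + (-3*sin(3*t/5)/5) dB_t.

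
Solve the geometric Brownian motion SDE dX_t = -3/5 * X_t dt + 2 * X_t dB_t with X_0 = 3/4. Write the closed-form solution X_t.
X_t = 3/4 * exp((-13/5) * t + (2) * B_t)

For GBM dX = mu X dt + sigma X dB with X_0 = x_0, apply Itô to Y = log X: dY = (mu - sigma^2/2) dt + sigma dB, so Y_t = log(x_0) + (mu - sigma^2/2) t + sigma B_t and hence X_t = x_0 * exp((mu - sigma^2/2) t + sigma B_t).
With mu = -3/5, sigma = 2, x_0 = 3/4, this gives:
  X_t = 3/4 * exp((-13/5) * t + (2) * B_t).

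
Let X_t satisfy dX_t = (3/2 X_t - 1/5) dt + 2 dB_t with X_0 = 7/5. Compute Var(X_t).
Var(X_t) = 4*exp(3*t)/3 - 4/3

The variance V(t) = Var(X_t) satisfies V'(t) = 2 a V(t) + c^2 with V(0) = 0 (drift coefficient is linear in X, diffusion is constant). With a = 3/2, c = 2, the solution is
  V(t) = (c^2 / (2 a)) * (exp(2 a t) - 1)
       = (2^2 / (2*(3/2))) * (exp(3 t) - 1)
       = 4*exp(3*t)/3 - 4/3.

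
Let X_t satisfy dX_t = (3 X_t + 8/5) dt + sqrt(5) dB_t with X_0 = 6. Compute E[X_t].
E[X_t] = 98*exp(3*t)/15 - 8/15

Taking expectations and using E[dB_t] = 0, the mean m(t) = E[X_t] satisfies the ODE m'(t) = a m(t) + b with m(0) = x_0. With a = 3, b = 8/5, x_0 = 6, the solution is
  m(t) = x_0 * exp(a t) + (b/a) * (exp(a t) - 1)
       = 6 * exp(3 t) + ((8/5)/3) * (exp(3 t) - 1)
       = 98*exp(3*t)/15 - 8/15.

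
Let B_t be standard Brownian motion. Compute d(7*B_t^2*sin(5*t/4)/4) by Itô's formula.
d(7*B_t^2*sin(5*t/4)/4) = (35*B_t^2*cos(5*t/4)/16 + 7*sin(5*t/4)/4) dt + (7*B_t*sin(5*t/4)/2) dB_t

Itô's formula for f(t, x): d f(t, B_t) = (f_t + (1/2) f_xx) dt + f_x dB_t. Compute partials of f(t, x) = 7*x^2*sin(5*t/4)/4:
  f_t(t,x)  = 35*x^2*cos(5*t/4)/16
  f_x(t,x)  = 7*x*sin(5*t/4)/2
  f_xx(t,x) = 7*sin(5*t/4)/2
Assemble drift = f_t + (1/2) f_xx = 35*x^2*cos(5*t/4)/16 + 7*sin(5*t/4)/4 and diffusion = f_x = 7*x*sin(5*t/4)/2. Substituting x = B_t:
  d(7*B_t^2*sin(5*t/4)/4) = (35*B_t^2*cos(5*t/4)/16 + 7*sin(5*t/4)/4) dt + (7*B_t*sin(5*t/4)/2) dB_t.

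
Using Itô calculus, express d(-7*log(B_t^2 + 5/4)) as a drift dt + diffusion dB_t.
d(-7*log(B_t^2 + 5/4)) = (28*(4*B_t^2 - 5)/(4*B_t^2 + 5)^2) dt + (-56*B_t/(4*B_t^2 + 5)) dB_t

Itô's formula for f(B_t) gives d f(B_t) = f'(B_t) dB_t + (1/2) f''(B_t) dt. Compute derivatives of f(x) = -7*log(x^2 + 5/4):
  f'(x)  = -56*x/(4*x^2 + 5)
  f''(x) = 56*(4*x^2 - 5)/(4*x^2 + 5)^2
Substitute x = B_t and multiply the f'' term by 1/2:
  drift     = (1/2) * (56*(4*x^2 - 5)/(4*x^2 + 5)^2) evaluated at B_t = 28*(4*B_t^2 - 5)/(4*B_t^2 + 5)^2
  diffusion = (-56*x/(4*x^2 + 5)) evaluated at B_t = -56*B_t/(4*B_t^2 + 5)
Therefore d(-7*log(B_t^2 + 5/4)) = (28*(4*B_t^2 - 5)/(4*B_t^2 + 5)^2) dt + (-56*B_t/(4*B_t^2 + 5)) dB_t.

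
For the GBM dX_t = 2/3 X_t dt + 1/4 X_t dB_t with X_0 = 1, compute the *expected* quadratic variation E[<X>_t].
E[<X>_t] = 3*exp(67*t/48)/67 - 3/67

<X>_t = int_0^t ((1/4) * X_s)^2 ds. Taking expectation inside the integral: E[<X>_t] = (1/4)^2 * int_0^t E[X_s^2] ds. For GBM, E[X_s^2] = x_0^2 * exp((2 mu + sigma^2) s). Integrating:
  E[<X>_t] = (1/4)^2 * 1^2 * (exp((2*(2/3) + (1/4)^2) t) - 1) / (2*(2/3) + (1/4)^2)
           = (1/4)^2 * 1^2 * (exp((67/48) t) - 1) / (67/48) = 3*exp(67*t/48)/67 - 3/67.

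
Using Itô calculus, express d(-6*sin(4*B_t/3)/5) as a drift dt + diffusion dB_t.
d(-6*sin(4*B_t/3)/5) = (16*sin(4*B_t/3)/15) dt + (-8*cos(4*B_t/3)/5) dB_t

Itô's formula for f(B_t) gives d f(B_t) = f'(B_t) dB_t + (1/2) f''(B_t) dt. Compute derivatives of f(x) = -6*sin(4*x/3)/5:
  f'(x)  = -8*cos(4*x/3)/5
  f''(x) = 32*sin(4*x/3)/15
Substitute x = B_t and multiply the f'' term by 1/2:
  drift     = (1/2) * (32*sin(4*x/3)/15) evaluated at B_t = 16*sin(4*B_t/3)/15
  diffusion = (-8*cos(4*x/3)/5) evaluated at B_t = -8*cos(4*B_t/3)/5
Therefore d(-6*sin(4*B_t/3)/5) = (16*sin(4*B_t/3)/15) dt + (-8*cos(4*B_t/3)/5) dB_t.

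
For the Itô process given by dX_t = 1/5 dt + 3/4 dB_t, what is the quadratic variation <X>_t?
<X>_t = 9*t/16

For an Itô process dX_t = a(t) dt + b(t) dB_t, the quadratic variation is <X>_t = int_0^t b(s)^2 ds (the drift term does not contribute). Here b(s) = 3/4, so
  b(s)^2 = 9/16.
Integrating from 0 to t:
  <X>_t = int_0^t (9/16) ds = 9*t/16.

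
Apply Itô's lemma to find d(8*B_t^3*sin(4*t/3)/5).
d(8*B_t^3*sin(4*t/3)/5) = (8*B_t*(4*B_t^2*cos(4*t/3) + 9*sin(4*t/3))/15) dt + (24*B_t^2*sin(4*t/3)/5) dB_t

Itô's formula for f(t, x): d f(t, B_t) = (f_t + (1/2) f_xx) dt + f_x dB_t. Compute partials of f(t, x) = 8*x^3*sin(4*t/3)/5:
  f_t(t,x)  = 32*x^3*cos(4*t/3)/15
  f_x(t,x)  = 24*x^2*sin(4*t/3)/5
  f_xx(t,x) = 48*x*sin(4*t/3)/5
Assemble drift = f_t + (1/2) f_xx = 8*x*(4*x^2*cos(4*t/3) + 9*sin(4*t/3))/15 and diffusion = f_x = 24*x^2*sin(4*t/3)/5. Substituting x = B_t:
  d(8*B_t^3*sin(4*t/3)/5) = (8*B_t*(4*B_t^2*cos(4*t/3) + 9*sin(4*t/3))/15) dt + (24*B_t^2*sin(4*t/3)/5) dB_t.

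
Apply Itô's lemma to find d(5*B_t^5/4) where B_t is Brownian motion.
d(5*B_t^5/4) = (25*B_t^3/2) dt + (25*B_t^4/4) dB_t

Itô's formula for f(B_t) gives d f(B_t) = f'(B_t) dB_t + (1/2) f''(B_t) dt. Compute derivatives of f(x) = 5*x^5/4:
  f'(x)  = 25*x^4/4
  f''(x) = 25*x^3
Substitute x = B_t and multiply the f'' term by 1/2:
  drift     = (1/2) * (25*x^3) evaluated at B_t = 25*B_t^3/2
  diffusion = (25*x^4/4) evaluated at B_t = 25*B_t^4/4
Therefore d(5*B_t^5/4) = (25*B_t^3/2) dt + (25*B_t^4/4) dB_t.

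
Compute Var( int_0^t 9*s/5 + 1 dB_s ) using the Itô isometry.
Var = t*(27*t^2 + 45*t + 25)/25

The Itô integral of a deterministic integrand f(s) has mean 0 because each increment f(s) * (B_{s+ds} - B_s) has mean 0. By the Itô isometry:
  Var( int_0^t f(s) dB_s ) = E[ (int_0^t f(s) dB_s)^2 ] = int_0^t f(s)^2 ds.
Here f(s) = 9*s/5 + 1, so f(s)^2 = (9*s + 5)^2/25. Integrate:
  int_0^t ((9*s + 5)^2/25) ds = t*(27*t^2 + 45*t + 25)/25.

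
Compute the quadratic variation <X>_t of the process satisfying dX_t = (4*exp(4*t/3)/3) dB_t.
<X>_t = 2*exp(8*t/3)/3 - 2/3

For an Itô process dX_t = a(t) dt + b(t) dB_t, the quadratic variation is <X>_t = int_0^t b(s)^2 ds (the drift term does not contribute). Here b(s) = 4*exp(4*s/3)/3, so
  b(s)^2 = 16*exp(8*s/3)/9.
Integrating from 0 to t:
  <X>_t = int_0^t (16*exp(8*s/3)/9) ds = 2*exp(8*t/3)/3 - 2/3.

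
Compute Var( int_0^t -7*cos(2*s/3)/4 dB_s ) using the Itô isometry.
Var = 49*t/32 + 147*sin(4*t/3)/128

The Itô integral of a deterministic integrand f(s) has mean 0 because each increment f(s) * (B_{s+ds} - B_s) has mean 0. By the Itô isometry:
  Var( int_0^t f(s) dB_s ) = E[ (int_0^t f(s) dB_s)^2 ] = int_0^t f(s)^2 ds.
Here f(s) = -7*cos(2*s/3)/4, so f(s)^2 = 49*cos(2*s/3)^2/16. Integrate:
  int_0^t (49*cos(2*s/3)^2/16) ds = 49*t/32 + 147*sin(4*t/3)/128.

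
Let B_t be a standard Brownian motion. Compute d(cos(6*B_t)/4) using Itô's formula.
d(cos(6*B_t)/4) = (-9*cos(6*B_t)/2) dt + (-3*sin(6*B_t)/2) dB_t

Itô's formula for f(B_t) gives d f(B_t) = f'(B_t) dB_t + (1/2) f''(B_t) dt. Compute derivatives of f(x) = cos(6*x)/4:
  f'(x)  = -3*sin(6*x)/2
  f''(x) = -9*cos(6*x)
Substitute x = B_t and multiply the f'' term by 1/2:
  drift     = (1/2) * (-9*cos(6*x)) evaluated at B_t = -9*cos(6*B_t)/2
  diffusion = (-3*sin(6*x)/2) evaluated at B_t = -3*sin(6*B_t)/2
Therefore d(cos(6*B_t)/4) = (-9*cos(6*B_t)/2) dt + (-3*sin(6*B_t)/2) dB_t.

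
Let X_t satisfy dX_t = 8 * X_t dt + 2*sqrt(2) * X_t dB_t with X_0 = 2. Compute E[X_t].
E[X_t] = 2*exp(8*t)

For GBM dX = mu X dt + sigma X dB with X_0 = x_0, apply Itô to Y = log X: dY = (mu - sigma^2/2) dt + sigma dB, so Y_t = log(x_0) + (mu - sigma^2/2) t + sigma B_t and hence X_t = x_0 * exp((mu - sigma^2/2) t + sigma B_t).
With mu = 8, sigma = 2*sqrt(2), x_0 = 2, this gives:
  X_t = 2 * exp((4) * t + (2*sqrt(2)) * B_t).
Since sigma*B_t ~ Normal(0, sigma^2 t), E[exp(sigma*B_t)] = exp(sigma^2 t / 2); so E[X_t] = x_0 * exp((mu - sigma^2/2) t) * exp(sigma^2 t / 2) = x_0 * exp(mu t) = 2*exp(8*t).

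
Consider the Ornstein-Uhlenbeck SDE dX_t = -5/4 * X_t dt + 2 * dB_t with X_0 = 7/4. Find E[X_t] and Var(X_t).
E[X_t] = 7*exp(-5*t/4)/4; Var(X_t) = 8/5 - 8*exp(-5*t/2)/5

The OU SDE dX = -theta X dt + sigma dB admits the integrating factor exp(theta t): d(exp(theta t) X_t) = sigma exp(theta t) dB_t. Integrating from 0 to t:
  X_t = x_0 * exp(-theta t) + sigma * int_0^t exp(-theta (t-s)) dB_s.
The Itô integral has mean 0 and (by the Itô isometry) variance sigma^2 * int_0^t exp(-2 theta (t - s)) ds = sigma^2 * (1 - exp(-2 theta t)) / (2 theta).
With theta = 5/4, sigma = 2, x_0 = 7/4:
  E[X_t] = 7/4 * exp(-5/4 t) = 7*exp(-5*t/4)/4
  Var(X_t) = (2)^2 * (1 - exp(-2*5/4 t)) / (2 * 5/4) = 8/5 - 8*exp(-5*t/2)/5.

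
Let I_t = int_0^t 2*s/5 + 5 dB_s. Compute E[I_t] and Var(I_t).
E[I_t] = 0; Var(I_t) = t*(4*t^2 + 150*t + 1875)/75

The Itô integral of a deterministic integrand f(s) has mean 0 because each increment f(s) * (B_{s+ds} - B_s) has mean 0. By the Itô isometry:
  Var( int_0^t f(s) dB_s ) = E[ (int_0^t f(s) dB_s)^2 ] = int_0^t f(s)^2 ds.
Here f(s) = 2*s/5 + 5, so f(s)^2 = (2*s + 25)^2/25. Integrate:
  int_0^t ((2*s + 25)^2/25) ds = t*(4*t^2 + 150*t + 1875)/75.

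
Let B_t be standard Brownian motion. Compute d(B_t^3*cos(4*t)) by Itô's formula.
d(B_t^3*cos(4*t)) = (B_t*(-4*B_t^2*sin(4*t) + 3*cos(4*t))) dt + (3*B_t^2*cos(4*t)) dB_t

Itô's formula for f(t, x): d f(t, B_t) = (f_t + (1/2) f_xx) dt + f_x dB_t. Compute partials of f(t, x) = x^3*cos(4*t):
  f_t(t,x)  = -4*x^3*sin(4*t)
  f_x(t,x)  = 3*x^2*cos(4*t)
  f_xx(t,x) = 6*x*cos(4*t)
Assemble drift = f_t + (1/2) f_xx = x*(-4*x^2*sin(4*t) + 3*cos(4*t)) and diffusion = f_x = 3*x^2*cos(4*t). Substituting x = B_t:
  d(B_t^3*cos(4*t)) = (B_t*(-4*B_t^2*sin(4*t) + 3*cos(4*t))) dt + (3*B_t^2*cos(4*t)) dB_t.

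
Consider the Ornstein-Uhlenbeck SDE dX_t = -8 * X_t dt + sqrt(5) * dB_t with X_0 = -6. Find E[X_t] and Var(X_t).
E[X_t] = -6*exp(-8*t); Var(X_t) = 5/16 - 5*exp(-16*t)/16

The OU SDE dX = -theta X dt + sigma dB admits the integrating factor exp(theta t): d(exp(theta t) X_t) = sigma exp(theta t) dB_t. Integrating from 0 to t:
  X_t = x_0 * exp(-theta t) + sigma * int_0^t exp(-theta (t-s)) dB_s.
The Itô integral has mean 0 and (by the Itô isometry) variance sigma^2 * int_0^t exp(-2 theta (t - s)) ds = sigma^2 * (1 - exp(-2 theta t)) / (2 theta).
With theta = 8, sigma = sqrt(5), x_0 = -6:
  E[X_t] = -6 * exp(-8 t) = -6*exp(-8*t)
  Var(X_t) = (sqrt(5))^2 * (1 - exp(-2*8 t)) / (2 * 8) = 5/16 - 5*exp(-16*t)/16.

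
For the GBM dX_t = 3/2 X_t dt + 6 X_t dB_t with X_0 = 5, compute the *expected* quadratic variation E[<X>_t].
E[<X>_t] = 300*exp(39*t)/13 - 300/13

<X>_t = int_0^t (6 * X_s)^2 ds. Taking expectation inside the integral: E[<X>_t] = 6^2 * int_0^t E[X_s^2] ds. For GBM, E[X_s^2] = x_0^2 * exp((2 mu + sigma^2) s). Integrating:
  E[<X>_t] = 6^2 * 5^2 * (exp((2*(3/2) + 6^2) t) - 1) / (2*(3/2) + 6^2)
           = 6^2 * 5^2 * (exp(39 t) - 1) / 39 = 300*exp(39*t)/13 - 300/13.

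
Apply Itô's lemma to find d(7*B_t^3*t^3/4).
d(7*B_t^3*t^3/4) = (21*B_t*t^2*(B_t^2 + t)/4) dt + (21*B_t^2*t^3/4) dB_t

Itô's formula for f(t, x): d f(t, B_t) = (f_t + (1/2) f_xx) dt + f_x dB_t. Compute partials of f(t, x) = 7*t^3*x^3/4:
  f_t(t,x)  = 21*t^2*x^3/4
  f_x(t,x)  = 21*t^3*x^2/4
  f_xx(t,x) = 21*t^3*x/2
Assemble drift = f_t + (1/2) f_xx = 21*t^2*x*(t + x^2)/4 and diffusion = f_x = 21*t^3*x^2/4. Substituting x = B_t:
  d(7*B_t^3*t^3/4) = (21*B_t*t^2*(B_t^2 + t)/4) dt + (21*B_t^2*t^3/4) dB_t.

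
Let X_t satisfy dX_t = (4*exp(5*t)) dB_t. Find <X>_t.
<X>_t = 8*exp(10*t)/5 - 8/5

For an Itô process dX_t = a(t) dt + b(t) dB_t, the quadratic variation is <X>_t = int_0^t b(s)^2 ds (the drift term does not contribute). Here b(s) = 4*exp(5*s), so
  b(s)^2 = 16*exp(10*s).
Integrating from 0 to t:
  <X>_t = int_0^t (16*exp(10*s)) ds = 8*exp(10*t)/5 - 8/5.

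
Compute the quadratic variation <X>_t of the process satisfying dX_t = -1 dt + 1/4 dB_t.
<X>_t = t/16

For an Itô process dX_t = a(t) dt + b(t) dB_t, the quadratic variation is <X>_t = int_0^t b(s)^2 ds (the drift term does not contribute). Here b(s) = 1/4, so
  b(s)^2 = 1/16.
Integrating from 0 to t:
  <X>_t = int_0^t (1/16) ds = t/16.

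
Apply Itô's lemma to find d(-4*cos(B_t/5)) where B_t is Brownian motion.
d(-4*cos(B_t/5)) = (2*cos(B_t/5)/25) dt + (4*sin(B_t/5)/5) dB_t

Itô's formula for f(B_t) gives d f(B_t) = f'(B_t) dB_t + (1/2) f''(B_t) dt. Compute derivatives of f(x) = -4*cos(x/5):
  f'(x)  = 4*sin(x/5)/5
  f''(x) = 4*cos(x/5)/25
Substitute x = B_t and multiply the f'' term by 1/2:
  drift     = (1/2) * (4*cos(x/5)/25) evaluated at B_t = 2*cos(B_t/5)/25
  diffusion = (4*sin(x/5)/5) evaluated at B_t = 4*sin(B_t/5)/5
Therefore d(-4*cos(B_t/5)) = (2*cos(B_t/5)/25) dt + (4*sin(B_t/5)/5) dB_t.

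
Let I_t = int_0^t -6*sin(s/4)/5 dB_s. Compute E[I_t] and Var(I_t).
E[I_t] = 0; Var(I_t) = 18*t/25 - 36*sin(t/2)/25

The Itô integral of a deterministic integrand f(s) has mean 0 because each increment f(s) * (B_{s+ds} - B_s) has mean 0. By the Itô isometry:
  Var( int_0^t f(s) dB_s ) = E[ (int_0^t f(s) dB_s)^2 ] = int_0^t f(s)^2 ds.
Here f(s) = -6*sin(s/4)/5, so f(s)^2 = 36*sin(s/4)^2/25. Integrate:
  int_0^t (36*sin(s/4)^2/25) ds = 18*t/25 - 36*sin(t/2)/25.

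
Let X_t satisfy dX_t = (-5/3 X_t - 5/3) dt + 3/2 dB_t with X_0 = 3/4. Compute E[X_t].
E[X_t] = -1 + 7*exp(-5*t/3)/4

Taking expectations and using E[dB_t] = 0, the mean m(t) = E[X_t] satisfies the ODE m'(t) = a m(t) + b with m(0) = x_0. With a = -5/3, b = -5/3, x_0 = 3/4, the solution is
  m(t) = x_0 * exp(a t) + (b/a) * (exp(a t) - 1)
       = (3/4) * exp((-5/3) t) + ((-5/3)/(-5/3)) * (exp((-5/3) t) - 1)
       = -1 + 7*exp(-5*t/3)/4.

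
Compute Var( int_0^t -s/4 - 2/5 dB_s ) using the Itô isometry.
Var = t*(25*t^2 + 120*t + 192)/1200

The Itô integral of a deterministic integrand f(s) has mean 0 because each increment f(s) * (B_{s+ds} - B_s) has mean 0. By the Itô isometry:
  Var( int_0^t f(s) dB_s ) = E[ (int_0^t f(s) dB_s)^2 ] = int_0^t f(s)^2 ds.
Here f(s) = -s/4 - 2/5, so f(s)^2 = (5*s + 8)^2/400. Integrate:
  int_0^t ((5*s + 8)^2/400) ds = t*(25*t^2 + 120*t + 192)/1200.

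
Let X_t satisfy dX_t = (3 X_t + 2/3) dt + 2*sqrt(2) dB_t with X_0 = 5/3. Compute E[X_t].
E[X_t] = 17*exp(3*t)/9 - 2/9

Taking expectations and using E[dB_t] = 0, the mean m(t) = E[X_t] satisfies the ODE m'(t) = a m(t) + b with m(0) = x_0. With a = 3, b = 2/3, x_0 = 5/3, the solution is
  m(t) = x_0 * exp(a t) + (b/a) * (exp(a t) - 1)
       = (5/3) * exp(3 t) + ((2/3)/3) * (exp(3 t) - 1)
       = 17*exp(3*t)/9 - 2/9.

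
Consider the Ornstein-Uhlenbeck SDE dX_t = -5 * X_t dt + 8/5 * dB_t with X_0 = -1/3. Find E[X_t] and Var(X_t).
E[X_t] = -exp(-5*t)/3; Var(X_t) = 32/125 - 32*exp(-10*t)/125

The OU SDE dX = -theta X dt + sigma dB admits the integrating factor exp(theta t): d(exp(theta t) X_t) = sigma exp(theta t) dB_t. Integrating from 0 to t:
  X_t = x_0 * exp(-theta t) + sigma * int_0^t exp(-theta (t-s)) dB_s.
The Itô integral has mean 0 and (by the Itô isometry) variance sigma^2 * int_0^t exp(-2 theta (t - s)) ds = sigma^2 * (1 - exp(-2 theta t)) / (2 theta).
With theta = 5, sigma = 8/5, x_0 = -1/3:
  E[X_t] = -1/3 * exp(-5 t) = -exp(-5*t)/3
  Var(X_t) = (8/5)^2 * (1 - exp(-2*5 t)) / (2 * 5) = 32/125 - 32*exp(-10*t)/125.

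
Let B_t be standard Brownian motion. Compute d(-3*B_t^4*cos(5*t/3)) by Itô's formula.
d(-3*B_t^4*cos(5*t/3)) = (B_t^2*(5*B_t^2*sin(5*t/3) - 18*cos(5*t/3))) dt + (-12*B_t^3*cos(5*t/3)) dB_t

Itô's formula for f(t, x): d f(t, B_t) = (f_t + (1/2) f_xx) dt + f_x dB_t. Compute partials of f(t, x) = -3*x^4*cos(5*t/3):
  f_t(t,x)  = 5*x^4*sin(5*t/3)
  f_x(t,x)  = -12*x^3*cos(5*t/3)
  f_xx(t,x) = -36*x^2*cos(5*t/3)
Assemble drift = f_t + (1/2) f_xx = x^2*(5*x^2*sin(5*t/3) - 18*cos(5*t/3)) and diffusion = f_x = -12*x^3*cos(5*t/3). Substituting x = B_t:
  d(-3*B_t^4*cos(5*t/3)) = (B_t^2*(5*B_t^2*sin(5*t/3) - 18*cos(5*t/3))) dt + (-12*B_t^3*cos(5*t/3)) dB_t.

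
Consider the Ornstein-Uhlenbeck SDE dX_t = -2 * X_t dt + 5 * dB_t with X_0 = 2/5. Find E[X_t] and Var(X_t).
E[X_t] = 2*exp(-2*t)/5; Var(X_t) = 25/4 - 25*exp(-4*t)/4

The OU SDE dX = -theta X dt + sigma dB admits the integrating factor exp(theta t): d(exp(theta t) X_t) = sigma exp(theta t) dB_t. Integrating from 0 to t:
  X_t = x_0 * exp(-theta t) + sigma * int_0^t exp(-theta (t-s)) dB_s.
The Itô integral has mean 0 and (by the Itô isometry) variance sigma^2 * int_0^t exp(-2 theta (t - s)) ds = sigma^2 * (1 - exp(-2 theta t)) / (2 theta).
With theta = 2, sigma = 5, x_0 = 2/5:
  E[X_t] = 2/5 * exp(-2 t) = 2*exp(-2*t)/5
  Var(X_t) = (5)^2 * (1 - exp(-2*2 t)) / (2 * 2) = 25/4 - 25*exp(-4*t)/4.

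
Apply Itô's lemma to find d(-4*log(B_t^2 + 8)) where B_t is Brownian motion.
d(-4*log(B_t^2 + 8)) = (4*(B_t^2 - 8)/(B_t^2 + 8)^2) dt + (-8*B_t/(B_t^2 + 8)) dB_t

Itô's formula for f(B_t) gives d f(B_t) = f'(B_t) dB_t + (1/2) f''(B_t) dt. Compute derivatives of f(x) = -4*log(x^2 + 8):
  f'(x)  = -8*x/(x^2 + 8)
  f''(x) = 8*(x^2 - 8)/(x^2 + 8)^2
Substitute x = B_t and multiply the f'' term by 1/2:
  drift     = (1/2) * (8*(x^2 - 8)/(x^2 + 8)^2) evaluated at B_t = 4*(B_t^2 - 8)/(B_t^2 + 8)^2
  diffusion = (-8*x/(x^2 + 8)) evaluated at B_t = -8*B_t/(B_t^2 + 8)
Therefore d(-4*log(B_t^2 + 8)) = (4*(B_t^2 - 8)/(B_t^2 + 8)^2) dt + (-8*B_t/(B_t^2 + 8)) dB_t.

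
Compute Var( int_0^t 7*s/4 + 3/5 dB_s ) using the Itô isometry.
Var = t*(1225*t^2 + 1260*t + 432)/1200

The Itô integral of a deterministic integrand f(s) has mean 0 because each increment f(s) * (B_{s+ds} - B_s) has mean 0. By the Itô isometry:
  Var( int_0^t f(s) dB_s ) = E[ (int_0^t f(s) dB_s)^2 ] = int_0^t f(s)^2 ds.
Here f(s) = 7*s/4 + 3/5, so f(s)^2 = (35*s + 12)^2/400. Integrate:
  int_0^t ((35*s + 12)^2/400) ds = t*(1225*t^2 + 1260*t + 432)/1200.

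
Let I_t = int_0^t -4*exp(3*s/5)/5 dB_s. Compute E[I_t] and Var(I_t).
E[I_t] = 0; Var(I_t) = 8*exp(6*t/5)/15 - 8/15

The Itô integral of a deterministic integrand f(s) has mean 0 because each increment f(s) * (B_{s+ds} - B_s) has mean 0. By the Itô isometry:
  Var( int_0^t f(s) dB_s ) = E[ (int_0^t f(s) dB_s)^2 ] = int_0^t f(s)^2 ds.
Here f(s) = -4*exp(3*s/5)/5, so f(s)^2 = 16*exp(6*s/5)/25. Integrate:
  int_0^t (16*exp(6*s/5)/25) ds = 8*exp(6*t/5)/15 - 8/15.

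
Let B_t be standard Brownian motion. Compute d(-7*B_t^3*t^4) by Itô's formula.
d(-7*B_t^3*t^4) = (7*B_t*t^3*(-4*B_t^2 - 3*t)) dt + (-21*B_t^2*t^4) dB_t

Itô's formula for f(t, x): d f(t, B_t) = (f_t + (1/2) f_xx) dt + f_x dB_t. Compute partials of f(t, x) = -7*t^4*x^3:
  f_t(t,x)  = -28*t^3*x^3
  f_x(t,x)  = -21*t^4*x^2
  f_xx(t,x) = -42*t^4*x
Assemble drift = f_t + (1/2) f_xx = 7*t^3*x*(-3*t - 4*x^2) and diffusion = f_x = -21*t^4*x^2. Substituting x = B_t:
  d(-7*B_t^3*t^4) = (7*B_t*t^3*(-4*B_t^2 - 3*t)) dt + (-21*B_t^2*t^4) dB_t.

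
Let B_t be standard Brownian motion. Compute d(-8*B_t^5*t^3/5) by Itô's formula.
d(-8*B_t^5*t^3/5) = (B_t^3*t^2*(-24*B_t^2/5 - 16*t)) dt + (-8*B_t^4*t^3) dB_t

Itô's formula for f(t, x): d f(t, B_t) = (f_t + (1/2) f_xx) dt + f_x dB_t. Compute partials of f(t, x) = -8*t^3*x^5/5:
  f_t(t,x)  = -24*t^2*x^5/5
  f_x(t,x)  = -8*t^3*x^4
  f_xx(t,x) = -32*t^3*x^3
Assemble drift = f_t + (1/2) f_xx = t^2*x^3*(-16*t - 24*x^2/5) and diffusion = f_x = -8*t^3*x^4. Substituting x = B_t:
  d(-8*B_t^5*t^3/5) = (B_t^3*t^2*(-24*B_t^2/5 - 16*t)) dt + (-8*B_t^4*t^3) dB_t.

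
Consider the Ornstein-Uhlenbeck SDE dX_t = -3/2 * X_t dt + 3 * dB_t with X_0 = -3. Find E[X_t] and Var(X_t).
E[X_t] = -3*exp(-3*t/2); Var(X_t) = 3 - 3*exp(-3*t)

The OU SDE dX = -theta X dt + sigma dB admits the integrating factor exp(theta t): d(exp(theta t) X_t) = sigma exp(theta t) dB_t. Integrating from 0 to t:
  X_t = x_0 * exp(-theta t) + sigma * int_0^t exp(-theta (t-s)) dB_s.
The Itô integral has mean 0 and (by the Itô isometry) variance sigma^2 * int_0^t exp(-2 theta (t - s)) ds = sigma^2 * (1 - exp(-2 theta t)) / (2 theta).
With theta = 3/2, sigma = 3, x_0 = -3:
  E[X_t] = -3 * exp(-3/2 t) = -3*exp(-3*t/2)
  Var(X_t) = (3)^2 * (1 - exp(-2*3/2 t)) / (2 * 3/2) = 3 - 3*exp(-3*t).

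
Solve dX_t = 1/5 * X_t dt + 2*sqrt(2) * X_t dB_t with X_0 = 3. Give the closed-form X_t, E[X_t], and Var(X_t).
X_t = 3 * exp((-19/5) t + (2*sqrt(2)) B_t); E[X_t] = 3*exp(t/5); Var(X_t) = 9*(exp(8*t) - 1)*exp(2*t/5)

For GBM dX = mu X dt + sigma X dB with X_0 = x_0, apply Itô to Y = log X: dY = (mu - sigma^2/2) dt + sigma dB, so Y_t = log(x_0) + (mu - sigma^2/2) t + sigma B_t and hence X_t = x_0 * exp((mu - sigma^2/2) t + sigma B_t).
With mu = 1/5, sigma = 2*sqrt(2), x_0 = 3, this gives:
  X_t = 3 * exp((-19/5) * t + (2*sqrt(2)) * B_t).
Since sigma*B_t ~ Normal(0, sigma^2 t), E[exp(sigma*B_t)] = exp(sigma^2 t / 2); so E[X_t] = x_0 * exp((mu - sigma^2/2) t) * exp(sigma^2 t / 2) = x_0 * exp(mu t) = 3*exp(t/5).
Var(X_t) = E[X_t^2] - (E[X_t])^2 = x_0^2 * exp(2 mu t) * (exp(sigma^2 t) - 1) = 9*(exp(8*t) - 1)*exp(2*t/5).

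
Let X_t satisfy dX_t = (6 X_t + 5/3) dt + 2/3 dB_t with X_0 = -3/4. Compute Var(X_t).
Var(X_t) = exp(12*t)/27 - 1/27

The variance V(t) = Var(X_t) satisfies V'(t) = 2 a V(t) + c^2 with V(0) = 0 (drift coefficient is linear in X, diffusion is constant). With a = 6, c = 2/3, the solution is
  V(t) = (c^2 / (2 a)) * (exp(2 a t) - 1)
       = ((2/3)^2 / (2*6)) * (exp(12 t) - 1)
       = exp(12*t)/27 - 1/27.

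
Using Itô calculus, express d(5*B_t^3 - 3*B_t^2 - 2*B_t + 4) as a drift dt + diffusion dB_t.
d(5*B_t^3 - 3*B_t^2 - 2*B_t + 4) = (15*B_t - 3) dt + (15*B_t^2 - 6*B_t - 2) dB_t

Itô's formula for f(B_t) gives d f(B_t) = f'(B_t) dB_t + (1/2) f''(B_t) dt. Compute derivatives of f(x) = 5*x^3 - 3*x^2 - 2*x + 4:
  f'(x)  = 15*x^2 - 6*x - 2
  f''(x) = 30*x - 6
Substitute x = B_t and multiply the f'' term by 1/2:
  drift     = (1/2) * (30*x - 6) evaluated at B_t = 15*B_t - 3
  diffusion = (15*x^2 - 6*x - 2) evaluated at B_t = 15*B_t^2 - 6*B_t - 2
Therefore d(5*B_t^3 - 3*B_t^2 - 2*B_t + 4) = (15*B_t - 3) dt + (15*B_t^2 - 6*B_t - 2) dB_t.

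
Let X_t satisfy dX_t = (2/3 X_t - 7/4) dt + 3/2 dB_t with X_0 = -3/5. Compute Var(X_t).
Var(X_t) = 27*exp(4*t/3)/16 - 27/16

The variance V(t) = Var(X_t) satisfies V'(t) = 2 a V(t) + c^2 with V(0) = 0 (drift coefficient is linear in X, diffusion is constant). With a = 2/3, c = 3/2, the solution is
  V(t) = (c^2 / (2 a)) * (exp(2 a t) - 1)
       = ((3/2)^2 / (2*(2/3))) * (exp((4/3) t) - 1)
       = 27*exp(4*t/3)/16 - 27/16.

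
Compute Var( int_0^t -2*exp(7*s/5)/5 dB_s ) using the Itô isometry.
Var = 2*exp(14*t/5)/35 - 2/35

The Itô integral of a deterministic integrand f(s) has mean 0 because each increment f(s) * (B_{s+ds} - B_s) has mean 0. By the Itô isometry:
  Var( int_0^t f(s) dB_s ) = E[ (int_0^t f(s) dB_s)^2 ] = int_0^t f(s)^2 ds.
Here f(s) = -2*exp(7*s/5)/5, so f(s)^2 = 4*exp(14*s/5)/25. Integrate:
  int_0^t (4*exp(14*s/5)/25) ds = 2*exp(14*t/5)/35 - 2/35.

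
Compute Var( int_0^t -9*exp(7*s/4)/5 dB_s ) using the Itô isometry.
Var = 162*exp(7*t/2)/175 - 162/175

The Itô integral of a deterministic integrand f(s) has mean 0 because each increment f(s) * (B_{s+ds} - B_s) has mean 0. By the Itô isometry:
  Var( int_0^t f(s) dB_s ) = E[ (int_0^t f(s) dB_s)^2 ] = int_0^t f(s)^2 ds.
Here f(s) = -9*exp(7*s/4)/5, so f(s)^2 = 81*exp(7*s/2)/25. Integrate:
  int_0^t (81*exp(7*s/2)/25) ds = 162*exp(7*t/2)/175 - 162/175.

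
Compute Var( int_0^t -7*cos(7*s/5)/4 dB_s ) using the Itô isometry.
Var = 49*t/32 + 35*sin(14*t/5)/64

The Itô integral of a deterministic integrand f(s) has mean 0 because each increment f(s) * (B_{s+ds} - B_s) has mean 0. By the Itô isometry:
  Var( int_0^t f(s) dB_s ) = E[ (int_0^t f(s) dB_s)^2 ] = int_0^t f(s)^2 ds.
Here f(s) = -7*cos(7*s/5)/4, so f(s)^2 = 49*cos(7*s/5)^2/16. Integrate:
  int_0^t (49*cos(7*s/5)^2/16) ds = 49*t/32 + 35*sin(14*t/5)/64.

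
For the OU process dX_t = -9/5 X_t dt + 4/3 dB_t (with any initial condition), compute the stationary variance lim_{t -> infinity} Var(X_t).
lim Var(X_t) = 40/81

The OU SDE dX = -theta X dt + sigma dB admits the integrating factor exp(theta t): d(exp(theta t) X_t) = sigma exp(theta t) dB_t. Integrating from 0 to t gives X_t = x_0 * exp(-theta t) + sigma * int_0^t exp(-theta (t-s)) dB_s for any initial x_0. The Itô integral has variance (by the Itô isometry) sigma^2 * int_0^t exp(-2 theta (t - s)) ds = sigma^2 * (1 - exp(-2 theta t)) / (2 theta), independent of x_0.
With theta = 9/5, sigma = 4/3:
  Var(X_t) = (4/3)^2 * (1 - exp(-2*9/5 t)) / (2 * 9/5) = 40/81 - 40*exp(-18*t/5)/81.
As t -> infinity, exp(-2*9/5 t) -> 0, so the stationary variance is sigma^2 / (2 theta) = 40/81.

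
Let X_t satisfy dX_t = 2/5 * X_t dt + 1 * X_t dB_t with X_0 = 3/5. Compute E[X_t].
E[X_t] = 3*exp(2*t/5)/5

For GBM dX = mu X dt + sigma X dB with X_0 = x_0, apply Itô to Y = log X: dY = (mu - sigma^2/2) dt + sigma dB, so Y_t = log(x_0) + (mu - sigma^2/2) t + sigma B_t and hence X_t = x_0 * exp((mu - sigma^2/2) t + sigma B_t).
With mu = 2/5, sigma = 1, x_0 = 3/5, this gives:
  X_t = 3/5 * exp((-1/10) * t + (1) * B_t).
Since sigma*B_t ~ Normal(0, sigma^2 t), E[exp(sigma*B_t)] = exp(sigma^2 t / 2); so E[X_t] = x_0 * exp((mu - sigma^2/2) t) * exp(sigma^2 t / 2) = x_0 * exp(mu t) = 3*exp(2*t/5)/5.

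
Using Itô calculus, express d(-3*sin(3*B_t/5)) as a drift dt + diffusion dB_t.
d(-3*sin(3*B_t/5)) = (27*sin(3*B_t/5)/50) dt + (-9*cos(3*B_t/5)/5) dB_t

Itô's formula for f(B_t) gives d f(B_t) = f'(B_t) dB_t + (1/2) f''(B_t) dt. Compute derivatives of f(x) = -3*sin(3*x/5):
  f'(x)  = -9*cos(3*x/5)/5
  f''(x) = 27*sin(3*x/5)/25
Substitute x = B_t and multiply the f'' term by 1/2:
  drift     = (1/2) * (27*sin(3*x/5)/25) evaluated at B_t = 27*sin(3*B_t/5)/50
  diffusion = (-9*cos(3*x/5)/5) evaluated at B_t = -9*cos(3*B_t/5)/5
Therefore d(-3*sin(3*B_t/5)) = (27*sin(3*B_t/5)/50) dt + (-9*cos(3*B_t/5)/5) dB_t.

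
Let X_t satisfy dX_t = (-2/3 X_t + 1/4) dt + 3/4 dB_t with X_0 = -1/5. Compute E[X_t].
E[X_t] = 3/8 - 23*exp(-2*t/3)/40

Taking expectations and using E[dB_t] = 0, the mean m(t) = E[X_t] satisfies the ODE m'(t) = a m(t) + b with m(0) = x_0. With a = -2/3, b = 1/4, x_0 = -1/5, the solution is
  m(t) = x_0 * exp(a t) + (b/a) * (exp(a t) - 1)
       = (-1/5) * exp((-2/3) t) + ((1/4)/(-2/3)) * (exp((-2/3) t) - 1)
       = 3/8 - 23*exp(-2*t/3)/40.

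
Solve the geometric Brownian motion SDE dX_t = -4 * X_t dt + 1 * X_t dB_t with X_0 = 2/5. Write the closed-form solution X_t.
X_t = 2/5 * exp((-9/2) * t + (1) * B_t)

For GBM dX = mu X dt + sigma X dB with X_0 = x_0, apply Itô to Y = log X: dY = (mu - sigma^2/2) dt + sigma dB, so Y_t = log(x_0) + (mu - sigma^2/2) t + sigma B_t and hence X_t = x_0 * exp((mu - sigma^2/2) t + sigma B_t).
With mu = -4, sigma = 1, x_0 = 2/5, this gives:
  X_t = 2/5 * exp((-9/2) * t + (1) * B_t).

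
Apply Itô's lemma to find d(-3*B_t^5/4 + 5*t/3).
d(-3*B_t^5/4 + 5*t/3) = (5/3 - 15*B_t^3/2) dt + (-15*B_t^4/4) dB_t

Itô's formula for f(t, x): d f(t, B_t) = (f_t + (1/2) f_xx) dt + f_x dB_t. Compute partials of f(t, x) = 5*t/3 - 3*x^5/4:
  f_t(t,x)  = 5/3
  f_x(t,x)  = -15*x^4/4
  f_xx(t,x) = -15*x^3
Assemble drift = f_t + (1/2) f_xx = 5/3 - 15*x^3/2 and diffusion = f_x = -15*x^4/4. Substituting x = B_t:
  d(-3*B_t^5/4 + 5*t/3) = (5/3 - 15*B_t^3/2) dt + (-15*B_t^4/4) dB_t.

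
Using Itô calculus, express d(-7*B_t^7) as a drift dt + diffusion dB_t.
d(-7*B_t^7) = (-147*B_t^5) dt + (-49*B_t^6) dB_t

Itô's formula for f(B_t) gives d f(B_t) = f'(B_t) dB_t + (1/2) f''(B_t) dt. Compute derivatives of f(x) = -7*x^7:
  f'(x)  = -49*x^6
  f''(x) = -294*x^5
Substitute x = B_t and multiply the f'' term by 1/2:
  drift     = (1/2) * (-294*x^5) evaluated at B_t = -147*B_t^5
  diffusion = (-49*x^6) evaluated at B_t = -49*B_t^6
Therefore d(-7*B_t^7) = (-147*B_t^5) dt + (-49*B_t^6) dB_t.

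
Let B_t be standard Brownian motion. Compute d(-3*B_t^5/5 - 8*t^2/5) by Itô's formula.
d(-3*B_t^5/5 - 8*t^2/5) = (-6*B_t^3 - 16*t/5) dt + (-3*B_t^4) dB_t

Itô's formula for f(t, x): d f(t, B_t) = (f_t + (1/2) f_xx) dt + f_x dB_t. Compute partials of f(t, x) = -8*t^2/5 - 3*x^5/5:
  f_t(t,x)  = -16*t/5
  f_x(t,x)  = -3*x^4
  f_xx(t,x) = -12*x^3
Assemble drift = f_t + (1/2) f_xx = -16*t/5 - 6*x^3 and diffusion = f_x = -3*x^4. Substituting x = B_t:
  d(-3*B_t^5/5 - 8*t^2/5) = (-6*B_t^3 - 16*t/5) dt + (-3*B_t^4) dB_t.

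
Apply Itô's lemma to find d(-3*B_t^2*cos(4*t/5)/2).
d(-3*B_t^2*cos(4*t/5)/2) = (6*B_t^2*sin(4*t/5)/5 - 3*cos(4*t/5)/2) dt + (-3*B_t*cos(4*t/5)) dB_t

Itô's formula for f(t, x): d f(t, B_t) = (f_t + (1/2) f_xx) dt + f_x dB_t. Compute partials of f(t, x) = -3*x^2*cos(4*t/5)/2:
  f_t(t,x)  = 6*x^2*sin(4*t/5)/5
  f_x(t,x)  = -3*x*cos(4*t/5)
  f_xx(t,x) = -3*cos(4*t/5)
Assemble drift = f_t + (1/2) f_xx = 6*x^2*sin(4*t/5)/5 - 3*cos(4*t/5)/2 and diffusion = f_x = -3*x*cos(4*t/5). Substituting x = B_t:
  d(-3*B_t^2*cos(4*t/5)/2) = (6*B_t^2*sin(4*t/5)/5 - 3*cos(4*t/5)/2) dt + (-3*B_t*cos(4*t/5)) dB_t.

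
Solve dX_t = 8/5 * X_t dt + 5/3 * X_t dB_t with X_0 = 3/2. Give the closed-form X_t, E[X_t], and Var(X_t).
X_t = 3/2 * exp((19/90) t + (5/3) B_t); E[X_t] = 3*exp(8*t/5)/2; Var(X_t) = 9*(exp(25*t/9) - 1)*exp(16*t/5)/4

For GBM dX = mu X dt + sigma X dB with X_0 = x_0, apply Itô to Y = log X: dY = (mu - sigma^2/2) dt + sigma dB, so Y_t = log(x_0) + (mu - sigma^2/2) t + sigma B_t and hence X_t = x_0 * exp((mu - sigma^2/2) t + sigma B_t).
With mu = 8/5, sigma = 5/3, x_0 = 3/2, this gives:
  X_t = 3/2 * exp((19/90) * t + (5/3) * B_t).
Since sigma*B_t ~ Normal(0, sigma^2 t), E[exp(sigma*B_t)] = exp(sigma^2 t / 2); so E[X_t] = x_0 * exp((mu - sigma^2/2) t) * exp(sigma^2 t / 2) = x_0 * exp(mu t) = 3*exp(8*t/5)/2.
Var(X_t) = E[X_t^2] - (E[X_t])^2 = x_0^2 * exp(2 mu t) * (exp(sigma^2 t) - 1) = 9*(exp(25*t/9) - 1)*exp(16*t/5)/4.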